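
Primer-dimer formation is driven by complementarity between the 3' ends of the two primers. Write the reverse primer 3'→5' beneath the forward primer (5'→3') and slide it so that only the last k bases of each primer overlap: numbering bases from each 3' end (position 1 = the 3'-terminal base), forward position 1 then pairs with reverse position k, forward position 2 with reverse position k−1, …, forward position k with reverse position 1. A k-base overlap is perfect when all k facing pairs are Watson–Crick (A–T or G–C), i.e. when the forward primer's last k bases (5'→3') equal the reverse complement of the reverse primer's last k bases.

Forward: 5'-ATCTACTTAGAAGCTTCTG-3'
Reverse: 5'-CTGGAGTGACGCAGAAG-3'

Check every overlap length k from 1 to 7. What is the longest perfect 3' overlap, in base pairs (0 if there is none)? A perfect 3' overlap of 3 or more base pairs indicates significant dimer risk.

Longest perfect overlap: 6 complementary base pairs; significant dimer risk (threshold 3).

Last 7 bases (5'→3') — forward …GCTTCTG, reverse …GCAGAAG.
Reverse complement of the reverse primer's last 7 bases: CTTCTGC; its first k bases are the reverse complement of the reverse primer's last k bases, so a perfect k-base overlap needs the forward primer's last k bases to equal them.
Comparing (forward last k vs required): k=1: G vs C ✗; k=2: TG vs CT ✗; k=3: CTG vs CTT ✗; k=4: TCTG vs CTTC ✗; k=5: TTCTG vs CTTCT ✗; k=6: CTTCTG vs CTTCTG ✓; k=7: GCTTCTG vs CTTCTGC ✗.
Only k = 6 is perfect, so the longest perfect 3' overlap is 6.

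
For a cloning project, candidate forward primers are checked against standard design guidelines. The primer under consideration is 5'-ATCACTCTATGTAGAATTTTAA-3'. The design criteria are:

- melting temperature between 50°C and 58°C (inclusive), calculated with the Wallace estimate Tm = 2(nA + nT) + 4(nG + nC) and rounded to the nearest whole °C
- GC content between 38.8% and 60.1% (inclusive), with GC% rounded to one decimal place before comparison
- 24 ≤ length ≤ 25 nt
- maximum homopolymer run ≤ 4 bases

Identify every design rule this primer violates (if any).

Fails: GC content, length.

Base counts: A=8, T=9, G=2, C=3 (length 22).
Tm: Tm = 2·17 + 4·5 = 54°C ✓
GC content: GC 5/22 = 22.7%, outside 38.8–60.1% ✗
length: length 22, outside 24–25 ✗
homopolymer run: longest run = 4 ✓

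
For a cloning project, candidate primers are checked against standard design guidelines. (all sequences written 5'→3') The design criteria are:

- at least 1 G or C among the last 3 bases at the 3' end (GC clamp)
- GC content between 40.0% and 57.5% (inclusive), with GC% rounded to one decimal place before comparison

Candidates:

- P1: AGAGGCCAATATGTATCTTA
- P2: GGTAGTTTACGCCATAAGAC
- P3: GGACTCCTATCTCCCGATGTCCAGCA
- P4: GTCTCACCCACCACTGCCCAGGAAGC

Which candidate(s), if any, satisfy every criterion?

P2 only.

P1 (20 nt, A=7 T=6 G=4 C=3): 3' end TTA has 0 G/C, need ≥1 ✗; GC 7/20 = 35.0%, outside 40.0–57.5% ✗ — fails.
P2 (20 nt, A=6 T=5 G=5 C=4): 3' end GAC has 2 G/C ✓; GC 9/20 = 45.0% ✓ — passes.
P3 (26 nt, A=5 T=6 G=5 C=10): 3' end GCA has 2 G/C ✓; GC 15/26 = 57.7%, outside 40.0–57.5% ✗ — fails.
P4 (26 nt, A=6 T=3 G=5 C=12): 3' end AGC has 2 G/C ✓; GC 17/26 = 65.4%, outside 40.0–57.5% ✗ — fails.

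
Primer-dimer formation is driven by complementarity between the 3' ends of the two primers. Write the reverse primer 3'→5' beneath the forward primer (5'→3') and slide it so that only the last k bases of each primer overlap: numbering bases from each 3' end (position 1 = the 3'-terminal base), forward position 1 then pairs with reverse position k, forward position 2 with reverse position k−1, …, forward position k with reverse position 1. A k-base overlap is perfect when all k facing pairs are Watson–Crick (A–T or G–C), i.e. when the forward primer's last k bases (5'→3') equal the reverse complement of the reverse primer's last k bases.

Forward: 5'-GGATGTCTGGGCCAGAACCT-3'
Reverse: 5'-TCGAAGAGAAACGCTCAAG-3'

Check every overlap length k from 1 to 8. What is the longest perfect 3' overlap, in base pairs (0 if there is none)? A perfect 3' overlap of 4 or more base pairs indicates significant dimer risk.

Longest perfect overlap: 2 complementary base pairs; below the dimer-risk threshold (threshold 4).

Last 8 bases (5'→3') — forward …CAGAACCT, reverse …CGCTCAAG.
Reverse complement of the reverse primer's last 8 bases: CTTGAGCG; its first k bases are the reverse complement of the reverse primer's last k bases, so a perfect k-base overlap needs the forward primer's last k bases to equal them.
Comparing (forward last k vs required): k=1: T vs C ✗; k=2: CT vs CT ✓; k=3: CCT vs CTT ✗; k=4: ACCT vs CTTG ✗; k=5: AACCT vs CTTGA ✗; k=6: GAACCT vs CTTGAG ✗; k=7: AGAACCT vs CTTGAGC ✗; k=8: CAGAACCT vs CTTGAGCG ✗.
Only k = 2 is perfect, so the longest perfect 3' overlap is 2.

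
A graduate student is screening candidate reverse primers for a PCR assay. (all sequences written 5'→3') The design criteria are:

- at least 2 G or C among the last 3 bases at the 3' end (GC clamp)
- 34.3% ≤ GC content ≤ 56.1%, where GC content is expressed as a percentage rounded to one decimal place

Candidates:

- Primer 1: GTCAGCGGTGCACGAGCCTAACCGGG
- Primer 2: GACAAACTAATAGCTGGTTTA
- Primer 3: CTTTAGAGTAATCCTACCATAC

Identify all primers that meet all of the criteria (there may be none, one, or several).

None of the candidates satisfy all criteria.

Primer 1 (26 nt, A=5 T=3 G=10 C=8): 3' end GGG has 3 G/C ✓; GC 18/26 = 69.2%, outside 34.3–56.1% ✗ — fails.
Primer 2 (21 nt, A=8 T=6 G=4 C=3): 3' end TTA has 0 G/C, need ≥2 ✗; GC 7/21 = 33.3%, outside 34.3–56.1% ✗ — fails.
Primer 3 (22 nt, A=7 T=7 G=2 C=6): 3' end TAC has 1 G/C, need ≥2 ✗; GC 8/22 = 36.4% ✓ — fails.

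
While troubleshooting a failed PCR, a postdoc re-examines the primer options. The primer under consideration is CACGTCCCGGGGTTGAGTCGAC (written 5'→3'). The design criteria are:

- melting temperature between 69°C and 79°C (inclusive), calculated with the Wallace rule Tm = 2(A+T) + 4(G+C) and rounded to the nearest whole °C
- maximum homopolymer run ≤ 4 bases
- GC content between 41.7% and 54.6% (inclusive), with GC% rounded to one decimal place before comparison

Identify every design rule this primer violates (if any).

Base counts: A=3, T=4, G=8, C=7 (length 22).
Tm: Tm = 2·7 + 4·15 = 74°C ✓
homopolymer run: longest run = 4 ✓
GC content: GC 15/22 = 68.2%, outside 41.7–54.6% ✗

Fails: GC content.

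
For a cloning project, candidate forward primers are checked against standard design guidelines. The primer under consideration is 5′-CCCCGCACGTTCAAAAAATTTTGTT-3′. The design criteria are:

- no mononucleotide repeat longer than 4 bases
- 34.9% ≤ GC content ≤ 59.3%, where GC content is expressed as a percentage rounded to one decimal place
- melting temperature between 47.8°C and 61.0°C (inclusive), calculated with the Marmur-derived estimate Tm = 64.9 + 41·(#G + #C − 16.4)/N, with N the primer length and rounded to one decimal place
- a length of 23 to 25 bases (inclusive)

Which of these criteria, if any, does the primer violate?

Fails: homopolymer run.

Base counts: A=7, T=8, G=3, C=7 (length 25).
homopolymer run: longest run = 6, exceeds 4 ✗
GC content: GC 10/25 = 40.0% ✓
Tm: Tm = 64.9 + 41·(10 − 16.4)/25 = 54.4°C ✓
length: length 25 ✓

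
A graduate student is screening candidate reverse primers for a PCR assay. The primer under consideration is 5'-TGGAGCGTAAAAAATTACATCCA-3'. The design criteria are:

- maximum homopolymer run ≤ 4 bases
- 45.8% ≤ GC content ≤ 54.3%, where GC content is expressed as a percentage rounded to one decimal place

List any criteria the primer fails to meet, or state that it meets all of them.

Fails: homopolymer run, GC content.

Base counts: A=10, T=5, G=4, C=4 (length 23).
homopolymer run: longest run = 6, exceeds 4 ✗
GC content: GC 8/23 = 34.8%, outside 45.8–54.3% ✗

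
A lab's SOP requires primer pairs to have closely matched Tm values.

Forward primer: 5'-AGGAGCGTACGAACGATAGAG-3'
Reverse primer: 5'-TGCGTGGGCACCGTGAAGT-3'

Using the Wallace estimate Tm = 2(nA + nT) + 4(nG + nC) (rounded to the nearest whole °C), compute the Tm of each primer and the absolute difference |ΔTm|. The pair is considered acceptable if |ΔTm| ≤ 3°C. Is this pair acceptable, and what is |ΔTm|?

Forward: A=8 T=2 G=8 C=3 → Tm = 2·10 + 4·11 = 64°C.
Reverse: A=3 T=4 G=8 C=4 → Tm = 2·7 + 4·12 = 62°C.
|ΔTm| = |64 − 62| = 2°C, ≤ 3°C.

|ΔTm| = 2°C; the pair is acceptable.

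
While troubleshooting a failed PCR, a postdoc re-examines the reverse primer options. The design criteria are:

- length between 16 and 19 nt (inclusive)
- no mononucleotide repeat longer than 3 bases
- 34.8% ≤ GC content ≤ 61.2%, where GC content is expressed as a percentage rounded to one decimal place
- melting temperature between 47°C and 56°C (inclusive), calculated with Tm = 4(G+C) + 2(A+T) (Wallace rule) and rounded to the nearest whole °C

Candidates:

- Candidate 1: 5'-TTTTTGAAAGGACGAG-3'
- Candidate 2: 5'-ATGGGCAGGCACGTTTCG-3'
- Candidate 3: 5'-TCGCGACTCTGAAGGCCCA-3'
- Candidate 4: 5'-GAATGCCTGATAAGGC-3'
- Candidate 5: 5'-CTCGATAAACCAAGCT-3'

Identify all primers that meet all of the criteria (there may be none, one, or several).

Candidate 4 only.

Candidate 1 (16 nt, A=5 T=5 G=5 C=1): length 16 ✓; longest run = 5, exceeds 3 ✗; GC 6/16 = 37.5% ✓; Tm = 2·10 + 4·6 = 44°C, outside 47–56°C ✗ — fails.
Candidate 2 (18 nt, A=3 T=4 G=7 C=4): length 18 ✓; longest run = 3 ✓; GC 11/18 = 61.1% ✓; Tm = 2·7 + 4·11 = 58°C, outside 47–56°C ✗ — fails.
Candidate 3 (19 nt, A=4 T=3 G=5 C=7): length 19 ✓; longest run = 3 ✓; GC 12/19 = 63.2%, outside 34.8–61.2% ✗; Tm = 2·7 + 4·12 = 62°C, outside 47–56°C ✗ — fails.
Candidate 4 (16 nt, A=5 T=3 G=5 C=3): length 16 ✓; longest run = 2 ✓; GC 8/16 = 50.0% ✓; Tm = 2·8 + 4·8 = 48°C ✓ — passes.
Candidate 5 (16 nt, A=6 T=3 G=2 C=5): length 16 ✓; longest run = 3 ✓; GC 7/16 = 43.8% ✓; Tm = 2·9 + 4·7 = 46°C, outside 47–56°C ✗ — fails.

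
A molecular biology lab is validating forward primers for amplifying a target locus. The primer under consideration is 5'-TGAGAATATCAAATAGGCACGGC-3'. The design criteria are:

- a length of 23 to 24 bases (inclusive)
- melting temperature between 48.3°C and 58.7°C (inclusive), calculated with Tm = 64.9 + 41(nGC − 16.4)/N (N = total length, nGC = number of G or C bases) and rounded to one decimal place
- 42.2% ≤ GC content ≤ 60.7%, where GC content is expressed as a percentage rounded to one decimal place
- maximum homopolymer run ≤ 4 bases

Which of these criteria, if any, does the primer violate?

Meets all criteria.

Base counts: A=9, T=4, G=6, C=4 (length 23).
length: length 23 ✓
Tm: Tm = 64.9 + 41·(10 − 16.4)/23 = 53.5°C ✓
GC content: GC 10/23 = 43.5% ✓
homopolymer run: longest run = 3 ✓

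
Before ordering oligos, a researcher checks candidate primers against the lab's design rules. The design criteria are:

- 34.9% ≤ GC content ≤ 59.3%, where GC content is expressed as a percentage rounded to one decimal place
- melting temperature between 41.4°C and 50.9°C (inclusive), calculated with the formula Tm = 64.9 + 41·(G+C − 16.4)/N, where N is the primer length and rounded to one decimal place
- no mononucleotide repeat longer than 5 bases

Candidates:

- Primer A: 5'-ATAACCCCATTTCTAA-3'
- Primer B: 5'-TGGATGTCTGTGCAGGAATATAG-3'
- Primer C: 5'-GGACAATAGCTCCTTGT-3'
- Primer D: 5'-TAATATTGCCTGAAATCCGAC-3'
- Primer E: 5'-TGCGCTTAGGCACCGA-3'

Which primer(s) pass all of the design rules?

Primer C and Primer D.

Primer A (16 nt, A=6 T=5 G=0 C=5): GC 5/16 = 31.3%, outside 34.9–59.3% ✗; Tm = 64.9 + 41·(5 − 16.4)/16 = 35.7°C, outside 41.4–50.9°C ✗; longest run = 4 ✓ — fails.
Primer B (23 nt, A=6 T=7 G=8 C=2): GC 10/23 = 43.5% ✓; Tm = 64.9 + 41·(10 − 16.4)/23 = 53.5°C, outside 41.4–50.9°C ✗; longest run = 2 ✓ — fails.
Primer C (17 nt, A=4 T=5 G=4 C=4): GC 8/17 = 47.1% ✓; Tm = 64.9 + 41·(8 − 16.4)/17 = 44.6°C ✓; longest run = 2 ✓ — passes.
Primer D (21 nt, A=7 T=6 G=3 C=5): GC 8/21 = 38.1% ✓; Tm = 64.9 + 41·(8 − 16.4)/21 = 48.5°C ✓; longest run = 3 ✓ — passes.
Primer E (16 nt, A=3 T=3 G=5 C=5): GC 10/16 = 62.5%, outside 34.9–59.3% ✗; Tm = 64.9 + 41·(10 − 16.4)/16 = 48.5°C ✓; longest run = 2 ✓ — fails.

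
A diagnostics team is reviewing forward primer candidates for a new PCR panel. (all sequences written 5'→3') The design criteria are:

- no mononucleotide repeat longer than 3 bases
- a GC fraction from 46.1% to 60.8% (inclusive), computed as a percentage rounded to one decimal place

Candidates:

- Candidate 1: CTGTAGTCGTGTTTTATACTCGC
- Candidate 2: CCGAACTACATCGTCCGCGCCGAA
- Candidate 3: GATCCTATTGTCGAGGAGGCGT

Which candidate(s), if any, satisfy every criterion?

Candidate 3 only.

Candidate 1 (23 nt, A=3 T=10 G=5 C=5): longest run = 4, exceeds 3 ✗; GC 10/23 = 43.5%, outside 46.1–60.8% ✗ — fails.
Candidate 2 (24 nt, A=6 T=3 G=5 C=10): longest run = 2 ✓; GC 15/24 = 62.5%, outside 46.1–60.8% ✗ — fails.
Candidate 3 (22 nt, A=4 T=6 G=8 C=4): longest run = 2 ✓; GC 12/22 = 54.5% ✓ — passes.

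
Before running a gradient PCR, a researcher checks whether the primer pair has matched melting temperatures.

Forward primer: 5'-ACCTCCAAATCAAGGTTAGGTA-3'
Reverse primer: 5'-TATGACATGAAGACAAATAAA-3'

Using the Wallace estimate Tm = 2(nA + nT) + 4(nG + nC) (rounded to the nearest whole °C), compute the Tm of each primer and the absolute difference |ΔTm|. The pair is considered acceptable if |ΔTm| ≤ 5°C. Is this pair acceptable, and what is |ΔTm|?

Forward: A=8 T=5 G=4 C=5 → Tm = 2·13 + 4·9 = 62°C.
Reverse: A=12 T=4 G=3 C=2 → Tm = 2·16 + 4·5 = 52°C.
|ΔTm| = |62 − 52| = 10°C, > 5°C.

|ΔTm| = 10°C; the pair is not acceptable.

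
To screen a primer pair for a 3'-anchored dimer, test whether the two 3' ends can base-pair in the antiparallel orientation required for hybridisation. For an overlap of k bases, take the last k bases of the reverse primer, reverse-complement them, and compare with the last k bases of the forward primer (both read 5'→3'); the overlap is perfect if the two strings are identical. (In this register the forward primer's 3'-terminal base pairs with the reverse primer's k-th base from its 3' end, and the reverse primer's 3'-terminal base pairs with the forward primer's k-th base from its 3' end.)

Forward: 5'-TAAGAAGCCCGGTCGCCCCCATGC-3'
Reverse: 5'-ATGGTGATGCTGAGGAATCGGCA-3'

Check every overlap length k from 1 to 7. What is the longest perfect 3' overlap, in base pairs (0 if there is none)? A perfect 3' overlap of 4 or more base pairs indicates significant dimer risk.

Longest perfect overlap: 3 complementary base pairs; below the dimer-risk threshold (threshold 4).

Last 7 bases (5'→3') — forward …CCCATGC, reverse …ATCGGCA.
Reverse complement of the reverse primer's last 7 bases: TGCCGAT; its first k bases are the reverse complement of the reverse primer's last k bases, so a perfect k-base overlap needs the forward primer's last k bases to equal them.
Comparing (forward last k vs required): k=1: C vs T ✗; k=2: GC vs TG ✗; k=3: TGC vs TGC ✓; k=4: ATGC vs TGCC ✗; k=5: CATGC vs TGCCG ✗; k=6: CCATGC vs TGCCGA ✗; k=7: CCCATGC vs TGCCGAT ✗.
Only k = 3 is perfect, so the longest perfect 3' overlap is 3.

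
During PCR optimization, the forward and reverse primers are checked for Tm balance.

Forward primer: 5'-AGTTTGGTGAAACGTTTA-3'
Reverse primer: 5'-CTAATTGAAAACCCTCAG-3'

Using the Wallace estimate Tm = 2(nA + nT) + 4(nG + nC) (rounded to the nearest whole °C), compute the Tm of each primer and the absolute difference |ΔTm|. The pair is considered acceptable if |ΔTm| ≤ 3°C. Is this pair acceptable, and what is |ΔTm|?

|ΔTm| = 2°C; the pair is acceptable.

Forward: A=5 T=7 G=5 C=1 → Tm = 2·12 + 4·6 = 48°C.
Reverse: A=7 T=4 G=2 C=5 → Tm = 2·11 + 4·7 = 50°C.
|ΔTm| = |48 − 50| = 2°C, ≤ 3°C.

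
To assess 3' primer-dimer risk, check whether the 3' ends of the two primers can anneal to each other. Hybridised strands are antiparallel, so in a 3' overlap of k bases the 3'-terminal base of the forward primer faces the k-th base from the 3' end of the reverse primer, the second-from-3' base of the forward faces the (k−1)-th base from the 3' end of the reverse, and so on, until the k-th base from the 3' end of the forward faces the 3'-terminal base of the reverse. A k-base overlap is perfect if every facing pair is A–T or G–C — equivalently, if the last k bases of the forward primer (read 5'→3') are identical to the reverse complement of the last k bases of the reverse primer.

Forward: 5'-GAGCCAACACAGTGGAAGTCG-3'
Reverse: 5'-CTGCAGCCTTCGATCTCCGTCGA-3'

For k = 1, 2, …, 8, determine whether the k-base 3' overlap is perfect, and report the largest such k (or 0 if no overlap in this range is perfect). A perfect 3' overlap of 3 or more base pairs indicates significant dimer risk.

Last 8 bases (5'→3') — forward …GGAAGTCG, reverse …TCCGTCGA.
Reverse complement of the reverse primer's last 8 bases: TCGACGGA; its first k bases are the reverse complement of the reverse primer's last k bases, so a perfect k-base overlap needs the forward primer's last k bases to equal them.
Comparing (forward last k vs required): k=1: G vs T ✗; k=2: CG vs TC ✗; k=3: TCG vs TCG ✓; k=4: GTCG vs TCGA ✗; k=5: AGTCG vs TCGAC ✗; k=6: AAGTCG vs TCGACG ✗; k=7: GAAGTCG vs TCGACGG ✗; k=8: GGAAGTCG vs TCGACGGA ✗.
Only k = 3 is perfect, so the longest perfect 3' overlap is 3.

Longest perfect overlap: 3 complementary base pairs; significant dimer risk (threshold 3).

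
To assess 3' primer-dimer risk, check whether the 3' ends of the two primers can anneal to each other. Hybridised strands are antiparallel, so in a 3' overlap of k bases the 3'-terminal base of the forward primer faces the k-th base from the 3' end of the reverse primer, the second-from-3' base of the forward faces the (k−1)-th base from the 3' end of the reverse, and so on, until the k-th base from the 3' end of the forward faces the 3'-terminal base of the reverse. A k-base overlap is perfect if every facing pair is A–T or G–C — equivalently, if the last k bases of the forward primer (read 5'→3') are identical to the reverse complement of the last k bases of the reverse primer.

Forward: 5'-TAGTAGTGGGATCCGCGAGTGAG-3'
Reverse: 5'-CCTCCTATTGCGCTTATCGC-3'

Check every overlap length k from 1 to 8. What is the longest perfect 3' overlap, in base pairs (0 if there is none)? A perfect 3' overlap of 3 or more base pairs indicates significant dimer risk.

Last 8 bases (5'→3') — forward …CGAGTGAG, reverse …CTTATCGC.
Reverse complement of the reverse primer's last 8 bases: GCGATAAG; its first k bases are the reverse complement of the reverse primer's last k bases, so a perfect k-base overlap needs the forward primer's last k bases to equal them.
Comparing (forward last k vs required): k=1: G vs G ✓; k=2: AG vs GC ✗; k=3: GAG vs GCG ✗; k=4: TGAG vs GCGA ✗; k=5: GTGAG vs GCGAT ✗; k=6: AGTGAG vs GCGATA ✗; k=7: GAGTGAG vs GCGATAA ✗; k=8: CGAGTGAG vs GCGATAAG ✗.
Only k = 1 is perfect, so the longest perfect 3' overlap is 1.

Longest perfect overlap: 1 complementary base pair; below the dimer-risk threshold (threshold 3).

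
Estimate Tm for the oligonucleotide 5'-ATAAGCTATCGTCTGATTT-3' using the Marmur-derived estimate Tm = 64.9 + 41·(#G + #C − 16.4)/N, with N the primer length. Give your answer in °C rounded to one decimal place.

42.5°C

Base counts: A=5, T=8, G=3, C=3; G+C = 6, N = 19.
Tm = 64.9 + 41·(6 − 16.4)/19 = 64.9 + -426.40/19 = 42.5°C.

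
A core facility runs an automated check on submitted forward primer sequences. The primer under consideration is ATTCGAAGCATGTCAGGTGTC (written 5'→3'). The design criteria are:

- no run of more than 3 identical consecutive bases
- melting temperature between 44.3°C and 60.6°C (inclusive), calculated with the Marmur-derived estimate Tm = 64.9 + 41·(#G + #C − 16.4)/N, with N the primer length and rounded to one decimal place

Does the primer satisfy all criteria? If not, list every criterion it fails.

Base counts: A=5, T=6, G=6, C=4 (length 21).
homopolymer run: longest run = 2 ✓
Tm: Tm = 64.9 + 41·(10 − 16.4)/21 = 52.4°C ✓

Meets all criteria.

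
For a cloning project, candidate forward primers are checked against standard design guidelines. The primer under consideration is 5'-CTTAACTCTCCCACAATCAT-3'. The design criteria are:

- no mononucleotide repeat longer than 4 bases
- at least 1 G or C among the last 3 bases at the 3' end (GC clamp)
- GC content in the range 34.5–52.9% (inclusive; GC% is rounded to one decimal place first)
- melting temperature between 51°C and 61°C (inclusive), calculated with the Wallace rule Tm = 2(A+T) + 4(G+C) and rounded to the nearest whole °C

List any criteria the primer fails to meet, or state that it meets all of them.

Meets all criteria.

Base counts: A=6, T=6, G=0, C=8 (length 20).
homopolymer run: longest run = 3 ✓
GC clamp: 3' end CAT has 1 G/C ✓
GC content: GC 8/20 = 40.0% ✓
Tm: Tm = 2·12 + 4·8 = 56°C ✓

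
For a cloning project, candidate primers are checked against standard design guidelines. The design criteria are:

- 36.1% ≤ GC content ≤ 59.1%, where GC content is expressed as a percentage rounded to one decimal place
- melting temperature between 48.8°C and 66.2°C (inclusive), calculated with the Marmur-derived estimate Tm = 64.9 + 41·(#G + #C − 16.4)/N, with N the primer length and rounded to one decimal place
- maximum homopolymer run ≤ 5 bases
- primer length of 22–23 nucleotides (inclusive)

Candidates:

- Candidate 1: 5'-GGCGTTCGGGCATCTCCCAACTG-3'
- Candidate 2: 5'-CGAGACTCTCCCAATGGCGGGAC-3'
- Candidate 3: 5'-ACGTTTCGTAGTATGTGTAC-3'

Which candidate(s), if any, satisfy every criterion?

None of the candidates satisfy all criteria.

Candidate 1 (23 nt, A=3 T=5 G=7 C=8): GC 15/23 = 65.2%, outside 36.1–59.1% ✗; Tm = 64.9 + 41·(15 − 16.4)/23 = 62.4°C ✓; longest run = 3 ✓; length 23 ✓ — fails.
Candidate 2 (23 nt, A=5 T=3 G=7 C=8): GC 15/23 = 65.2%, outside 36.1–59.1% ✗; Tm = 64.9 + 41·(15 − 16.4)/23 = 62.4°C ✓; longest run = 3 ✓; length 23 ✓ — fails.
Candidate 3 (20 nt, A=4 T=8 G=5 C=3): GC 8/20 = 40.0% ✓; Tm = 64.9 + 41·(8 − 16.4)/20 = 47.7°C, outside 48.8–66.2°C ✗; longest run = 3 ✓; length 20, outside 22–23 ✗ — fails.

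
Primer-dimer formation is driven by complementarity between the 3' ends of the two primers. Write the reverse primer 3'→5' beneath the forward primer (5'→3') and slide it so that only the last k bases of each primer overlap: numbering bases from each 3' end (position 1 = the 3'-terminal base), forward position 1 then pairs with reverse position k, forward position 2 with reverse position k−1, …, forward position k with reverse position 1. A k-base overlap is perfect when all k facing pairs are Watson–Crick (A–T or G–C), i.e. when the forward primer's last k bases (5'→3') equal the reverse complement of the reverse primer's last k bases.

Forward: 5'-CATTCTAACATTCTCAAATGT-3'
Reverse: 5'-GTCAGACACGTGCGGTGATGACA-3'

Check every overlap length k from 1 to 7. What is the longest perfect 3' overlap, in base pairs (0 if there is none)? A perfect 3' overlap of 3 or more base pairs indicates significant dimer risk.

Last 7 bases (5'→3') — forward …CAAATGT, reverse …GATGACA.
Reverse complement of the reverse primer's last 7 bases: TGTCATC; its first k bases are the reverse complement of the reverse primer's last k bases, so a perfect k-base overlap needs the forward primer's last k bases to equal them.
Comparing (forward last k vs required): k=1: T vs T ✓; k=2: GT vs TG ✗; k=3: TGT vs TGT ✓; k=4: ATGT vs TGTC ✗; k=5: AATGT vs TGTCA ✗; k=6: AAATGT vs TGTCAT ✗; k=7: CAAATGT vs TGTCATC ✗.
Perfect overlaps at k = 1, 3; the largest is 3.

Longest perfect overlap: 3 complementary base pairs; significant dimer risk (threshold 3).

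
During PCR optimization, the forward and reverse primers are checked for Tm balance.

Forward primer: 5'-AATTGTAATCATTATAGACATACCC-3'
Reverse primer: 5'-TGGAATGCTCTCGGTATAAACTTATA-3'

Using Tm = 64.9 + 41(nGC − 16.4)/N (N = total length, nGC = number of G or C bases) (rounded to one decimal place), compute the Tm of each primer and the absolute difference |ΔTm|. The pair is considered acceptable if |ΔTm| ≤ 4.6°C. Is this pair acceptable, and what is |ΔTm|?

Forward: G+C = 7, N = 25 → Tm = 64.9 + 41·(7 − 16.4)/25 = 49.5°C.
Reverse: G+C = 9, N = 26 → Tm = 64.9 + 41·(9 − 16.4)/26 = 53.2°C.
|ΔTm| = |49.5 − 53.2| = 3.7°C, ≤ 4.6°C.

|ΔTm| = 3.7°C; the pair is acceptable.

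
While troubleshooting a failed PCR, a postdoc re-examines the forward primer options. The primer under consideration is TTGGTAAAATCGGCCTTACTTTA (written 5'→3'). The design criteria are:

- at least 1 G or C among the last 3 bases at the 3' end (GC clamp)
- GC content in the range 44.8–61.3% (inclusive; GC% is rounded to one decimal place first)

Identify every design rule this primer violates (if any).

Fails: GC clamp, GC content.

Base counts: A=6, T=9, G=4, C=4 (length 23).
GC clamp: 3' end TTA has 0 G/C, need ≥1 ✗
GC content: GC 8/23 = 34.8%, outside 44.8–61.3% ✗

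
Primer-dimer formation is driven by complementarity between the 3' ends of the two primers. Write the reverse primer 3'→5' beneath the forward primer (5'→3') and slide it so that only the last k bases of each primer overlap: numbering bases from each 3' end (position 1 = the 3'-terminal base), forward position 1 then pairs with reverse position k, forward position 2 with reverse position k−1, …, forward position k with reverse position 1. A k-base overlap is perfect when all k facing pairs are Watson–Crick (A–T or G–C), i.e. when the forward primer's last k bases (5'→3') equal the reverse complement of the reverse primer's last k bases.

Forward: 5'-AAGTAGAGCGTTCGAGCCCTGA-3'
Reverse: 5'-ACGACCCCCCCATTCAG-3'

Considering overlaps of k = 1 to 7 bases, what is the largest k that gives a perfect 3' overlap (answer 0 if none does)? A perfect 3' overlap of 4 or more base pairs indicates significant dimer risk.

Longest perfect overlap: 4 complementary base pairs; significant dimer risk (threshold 4).

Last 7 bases (5'→3') — forward …GCCCTGA, reverse …CATTCAG.
Reverse complement of the reverse primer's last 7 bases: CTGAATG; its first k bases are the reverse complement of the reverse primer's last k bases, so a perfect k-base overlap needs the forward primer's last k bases to equal them.
Comparing (forward last k vs required): k=1: A vs C ✗; k=2: GA vs CT ✗; k=3: TGA vs CTG ✗; k=4: CTGA vs CTGA ✓; k=5: CCTGA vs CTGAA ✗; k=6: CCCTGA vs CTGAAT ✗; k=7: GCCCTGA vs CTGAATG ✗.
Only k = 4 is perfect, so the longest perfect 3' overlap is 4.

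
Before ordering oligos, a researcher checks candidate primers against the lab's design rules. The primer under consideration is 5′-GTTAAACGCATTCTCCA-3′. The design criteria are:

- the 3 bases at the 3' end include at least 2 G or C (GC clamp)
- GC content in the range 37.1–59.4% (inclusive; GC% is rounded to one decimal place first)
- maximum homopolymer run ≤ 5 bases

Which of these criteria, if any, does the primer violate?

Base counts: A=5, T=5, G=2, C=5 (length 17).
GC clamp: 3' end CCA has 2 G/C ✓
GC content: GC 7/17 = 41.2% ✓
homopolymer run: longest run = 3 ✓

Meets all criteria.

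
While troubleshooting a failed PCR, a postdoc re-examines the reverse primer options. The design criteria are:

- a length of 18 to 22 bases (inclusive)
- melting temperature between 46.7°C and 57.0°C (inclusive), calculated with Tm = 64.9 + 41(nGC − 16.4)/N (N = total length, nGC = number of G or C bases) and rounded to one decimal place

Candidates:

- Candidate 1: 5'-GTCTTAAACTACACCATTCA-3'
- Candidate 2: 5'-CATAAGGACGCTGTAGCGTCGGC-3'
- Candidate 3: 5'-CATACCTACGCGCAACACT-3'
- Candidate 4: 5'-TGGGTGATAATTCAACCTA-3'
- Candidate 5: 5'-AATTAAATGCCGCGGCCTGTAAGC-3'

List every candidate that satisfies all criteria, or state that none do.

Candidate 1 (20 nt, A=7 T=6 G=1 C=6): length 20 ✓; Tm = 64.9 + 41·(7 − 16.4)/20 = 45.6°C, outside 46.7–57.0°C ✗ — fails.
Candidate 2 (23 nt, A=5 T=4 G=8 C=6): length 23, outside 18–22 ✗; Tm = 64.9 + 41·(14 − 16.4)/23 = 60.6°C, outside 46.7–57.0°C ✗ — fails.
Candidate 3 (19 nt, A=6 T=3 G=2 C=8): length 19 ✓; Tm = 64.9 + 41·(10 − 16.4)/19 = 51.1°C ✓ — passes.
Candidate 4 (19 nt, A=6 T=6 G=4 C=3): length 19 ✓; Tm = 64.9 + 41·(7 − 16.4)/19 = 44.6°C, outside 46.7–57.0°C ✗ — fails.
Candidate 5 (24 nt, A=7 T=5 G=6 C=6): length 24, outside 18–22 ✗; Tm = 64.9 + 41·(12 − 16.4)/24 = 57.4°C, outside 46.7–57.0°C ✗ — fails.

Candidate 3 only.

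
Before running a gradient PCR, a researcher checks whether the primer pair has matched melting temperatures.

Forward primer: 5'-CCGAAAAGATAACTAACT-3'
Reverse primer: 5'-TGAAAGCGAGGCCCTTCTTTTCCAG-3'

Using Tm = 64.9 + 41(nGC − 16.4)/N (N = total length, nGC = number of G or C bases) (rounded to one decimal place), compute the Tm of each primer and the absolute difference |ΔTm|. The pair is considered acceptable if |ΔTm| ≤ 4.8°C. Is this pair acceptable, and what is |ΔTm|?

|ΔTm| = 18.1°C; the pair is not acceptable.

Forward: G+C = 6, N = 18 → Tm = 64.9 + 41·(6 − 16.4)/18 = 41.2°C.
Reverse: G+C = 13, N = 25 → Tm = 64.9 + 41·(13 − 16.4)/25 = 59.3°C.
|ΔTm| = |41.2 − 59.3| = 18.1°C, > 4.8°C.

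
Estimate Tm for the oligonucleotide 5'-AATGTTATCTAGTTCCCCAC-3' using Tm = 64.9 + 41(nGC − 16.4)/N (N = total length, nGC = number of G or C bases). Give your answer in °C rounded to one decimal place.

Base counts: A=5, T=7, G=2, C=6; G+C = 8, N = 20.
Tm = 64.9 + 41·(8 − 16.4)/20 = 64.9 + -344.40/20 = 47.7°C.

47.7°C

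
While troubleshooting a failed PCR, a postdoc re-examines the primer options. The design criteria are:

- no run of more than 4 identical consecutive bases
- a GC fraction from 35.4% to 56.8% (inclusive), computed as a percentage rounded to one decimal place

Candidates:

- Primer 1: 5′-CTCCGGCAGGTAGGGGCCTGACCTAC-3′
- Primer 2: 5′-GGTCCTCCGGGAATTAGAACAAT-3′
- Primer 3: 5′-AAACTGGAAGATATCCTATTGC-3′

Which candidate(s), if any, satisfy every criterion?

Primer 2 and Primer 3.

Primer 1 (26 nt, A=4 T=4 G=9 C=9): longest run = 4 ✓; GC 18/26 = 69.2%, outside 35.4–56.8% ✗ — fails.
Primer 2 (23 nt, A=7 T=5 G=6 C=5): longest run = 3 ✓; GC 11/23 = 47.8% ✓ — passes.
Primer 3 (22 nt, A=8 T=6 G=4 C=4): longest run = 3 ✓; GC 8/22 = 36.4% ✓ — passes.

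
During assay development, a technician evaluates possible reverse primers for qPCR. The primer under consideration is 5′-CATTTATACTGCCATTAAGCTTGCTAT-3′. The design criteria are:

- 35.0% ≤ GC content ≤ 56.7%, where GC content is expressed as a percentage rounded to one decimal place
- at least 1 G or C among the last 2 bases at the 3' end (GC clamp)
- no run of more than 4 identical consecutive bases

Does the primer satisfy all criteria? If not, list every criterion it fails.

Base counts: A=7, T=11, G=3, C=6 (length 27).
GC content: GC 9/27 = 33.3%, outside 35.0–56.7% ✗
GC clamp: 3' end AT has 0 G/C, need ≥1 ✗
homopolymer run: longest run = 3 ✓

Fails: GC content, GC clamp.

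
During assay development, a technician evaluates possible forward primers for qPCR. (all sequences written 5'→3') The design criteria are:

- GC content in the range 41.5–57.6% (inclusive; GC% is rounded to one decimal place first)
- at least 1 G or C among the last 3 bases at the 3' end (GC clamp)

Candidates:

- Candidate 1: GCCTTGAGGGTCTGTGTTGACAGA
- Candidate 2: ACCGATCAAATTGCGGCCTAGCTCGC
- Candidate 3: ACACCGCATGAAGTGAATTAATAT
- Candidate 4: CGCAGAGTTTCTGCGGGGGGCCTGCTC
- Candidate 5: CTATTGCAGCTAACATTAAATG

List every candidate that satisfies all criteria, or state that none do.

Candidate 1 (24 nt, A=4 T=7 G=9 C=4): GC 13/24 = 54.2% ✓; 3' end AGA has 1 G/C ✓ — passes.
Candidate 2 (26 nt, A=6 T=5 G=6 C=9): GC 15/26 = 57.7%, outside 41.5–57.6% ✗; 3' end CGC has 3 G/C ✓ — fails.
Candidate 3 (24 nt, A=10 T=6 G=4 C=4): GC 8/24 = 33.3%, outside 41.5–57.6% ✗; 3' end TAT has 0 G/C, need ≥1 ✗ — fails.
Candidate 4 (27 nt, A=2 T=6 G=11 C=8): GC 19/27 = 70.4%, outside 41.5–57.6% ✗; 3' end CTC has 2 G/C ✓ — fails.
Candidate 5 (22 nt, A=8 T=7 G=3 C=4): GC 7/22 = 31.8%, outside 41.5–57.6% ✗; 3' end ATG has 1 G/C ✓ — fails.

Candidate 1 only.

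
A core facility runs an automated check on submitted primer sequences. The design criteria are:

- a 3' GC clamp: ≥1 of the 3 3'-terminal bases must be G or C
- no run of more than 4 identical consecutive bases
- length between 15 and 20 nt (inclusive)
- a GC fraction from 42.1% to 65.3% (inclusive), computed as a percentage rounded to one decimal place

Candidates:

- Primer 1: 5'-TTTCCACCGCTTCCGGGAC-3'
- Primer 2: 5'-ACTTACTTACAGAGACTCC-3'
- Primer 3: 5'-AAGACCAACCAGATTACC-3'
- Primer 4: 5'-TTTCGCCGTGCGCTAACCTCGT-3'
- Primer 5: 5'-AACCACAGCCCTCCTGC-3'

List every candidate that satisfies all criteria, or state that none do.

Primer 1, Primer 2, Primer 3 and Primer 5.

Primer 1 (19 nt, A=2 T=5 G=4 C=8): 3' end GAC has 2 G/C ✓; longest run = 3 ✓; length 19 ✓; GC 12/19 = 63.2% ✓ — passes.
Primer 2 (19 nt, A=6 T=5 G=2 C=6): 3' end TCC has 2 G/C ✓; longest run = 2 ✓; length 19 ✓; GC 8/19 = 42.1% ✓ — passes.
Primer 3 (18 nt, A=8 T=2 G=2 C=6): 3' end ACC has 2 G/C ✓; longest run = 2 ✓; length 18 ✓; GC 8/18 = 44.4% ✓ — passes.
Primer 4 (22 nt, A=2 T=7 G=5 C=8): 3' end CGT has 2 G/C ✓; longest run = 3 ✓; length 22, outside 15–20 ✗; GC 13/22 = 59.1% ✓ — fails.
Primer 5 (17 nt, A=4 T=2 G=2 C=9): 3' end TGC has 2 G/C ✓; longest run = 3 ✓; length 17 ✓; GC 11/17 = 64.7% ✓ — passes.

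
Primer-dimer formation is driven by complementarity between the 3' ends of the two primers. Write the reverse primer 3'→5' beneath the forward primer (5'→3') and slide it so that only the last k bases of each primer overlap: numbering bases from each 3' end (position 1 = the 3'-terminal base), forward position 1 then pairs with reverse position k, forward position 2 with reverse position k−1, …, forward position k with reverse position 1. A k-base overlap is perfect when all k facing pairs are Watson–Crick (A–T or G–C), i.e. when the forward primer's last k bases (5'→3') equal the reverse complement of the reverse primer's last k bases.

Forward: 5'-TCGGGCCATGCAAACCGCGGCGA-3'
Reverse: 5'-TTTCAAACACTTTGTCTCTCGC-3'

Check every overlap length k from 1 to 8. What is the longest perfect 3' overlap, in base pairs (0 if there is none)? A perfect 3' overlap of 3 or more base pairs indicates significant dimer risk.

Last 8 bases (5'→3') — forward …CGCGGCGA, reverse …TCTCTCGC.
Reverse complement of the reverse primer's last 8 bases: GCGAGAGA; its first k bases are the reverse complement of the reverse primer's last k bases, so a perfect k-base overlap needs the forward primer's last k bases to equal them.
Comparing (forward last k vs required): k=1: A vs G ✗; k=2: GA vs GC ✗; k=3: CGA vs GCG ✗; k=4: GCGA vs GCGA ✓; k=5: GGCGA vs GCGAG ✗; k=6: CGGCGA vs GCGAGA ✗; k=7: GCGGCGA vs GCGAGAG ✗; k=8: CGCGGCGA vs GCGAGAGA ✗.
Only k = 4 is perfect, so the longest perfect 3' overlap is 4.

Longest perfect overlap: 4 complementary base pairs; significant dimer risk (threshold 3).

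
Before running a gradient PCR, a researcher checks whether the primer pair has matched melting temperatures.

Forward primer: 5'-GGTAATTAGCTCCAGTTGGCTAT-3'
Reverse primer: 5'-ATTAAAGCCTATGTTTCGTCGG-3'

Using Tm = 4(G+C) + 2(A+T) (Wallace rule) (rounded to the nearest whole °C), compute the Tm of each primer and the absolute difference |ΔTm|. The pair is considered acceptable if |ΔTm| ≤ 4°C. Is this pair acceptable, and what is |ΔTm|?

|ΔTm| = 4°C; the pair is acceptable.

Forward: A=5 T=8 G=6 C=4 → Tm = 2·13 + 4·10 = 66°C.
Reverse: A=5 T=8 G=5 C=4 → Tm = 2·13 + 4·9 = 62°C.
|ΔTm| = |66 − 62| = 4°C, ≤ 4°C.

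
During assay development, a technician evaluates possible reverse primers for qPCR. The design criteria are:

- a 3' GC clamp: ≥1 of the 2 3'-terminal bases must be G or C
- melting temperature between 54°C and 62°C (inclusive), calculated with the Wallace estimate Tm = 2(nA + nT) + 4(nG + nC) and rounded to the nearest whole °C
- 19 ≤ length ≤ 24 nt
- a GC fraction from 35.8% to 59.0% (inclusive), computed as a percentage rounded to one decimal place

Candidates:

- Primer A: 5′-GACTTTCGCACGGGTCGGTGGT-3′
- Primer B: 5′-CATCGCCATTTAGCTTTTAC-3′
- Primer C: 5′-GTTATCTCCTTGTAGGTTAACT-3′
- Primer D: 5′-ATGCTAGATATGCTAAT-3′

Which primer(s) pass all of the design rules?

Primer B and Primer C.

Primer A (22 nt, A=2 T=6 G=9 C=5): 3' end GT has 1 G/C ✓; Tm = 2·8 + 4·14 = 72°C, outside 54–62°C ✗; length 22 ✓; GC 14/22 = 63.6%, outside 35.8–59.0% ✗ — fails.
Primer B (20 nt, A=4 T=8 G=2 C=6): 3' end AC has 1 G/C ✓; Tm = 2·12 + 4·8 = 56°C ✓; length 20 ✓; GC 8/20 = 40.0% ✓ — passes.
Primer C (22 nt, A=4 T=10 G=4 C=4): 3' end CT has 1 G/C ✓; Tm = 2·14 + 4·8 = 60°C ✓; length 22 ✓; GC 8/22 = 36.4% ✓ — passes.
Primer D (17 nt, A=6 T=6 G=3 C=2): 3' end AT has 0 G/C, need ≥1 ✗; Tm = 2·12 + 4·5 = 44°C, outside 54–62°C ✗; length 17, outside 19–24 ✗; GC 5/17 = 29.4%, outside 35.8–59.0% ✗ — fails.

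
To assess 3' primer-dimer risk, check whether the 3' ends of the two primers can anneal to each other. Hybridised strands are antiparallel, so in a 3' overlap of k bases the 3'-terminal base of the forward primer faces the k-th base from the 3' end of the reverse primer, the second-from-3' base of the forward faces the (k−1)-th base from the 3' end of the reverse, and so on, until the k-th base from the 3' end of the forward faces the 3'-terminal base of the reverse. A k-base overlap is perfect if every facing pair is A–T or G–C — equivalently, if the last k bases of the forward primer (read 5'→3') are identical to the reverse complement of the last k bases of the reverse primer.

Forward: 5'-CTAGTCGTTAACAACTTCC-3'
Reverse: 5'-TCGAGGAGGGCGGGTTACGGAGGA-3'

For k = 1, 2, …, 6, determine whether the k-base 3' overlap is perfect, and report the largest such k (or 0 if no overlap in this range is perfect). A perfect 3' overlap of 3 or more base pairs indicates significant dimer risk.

Last 6 bases (5'→3') — forward …ACTTCC, reverse …GGAGGA.
Reverse complement of the reverse primer's last 6 bases: TCCTCC; its first k bases are the reverse complement of the reverse primer's last k bases, so a perfect k-base overlap needs the forward primer's last k bases to equal them.
Comparing (forward last k vs required): k=1: C vs T ✗; k=2: CC vs TC ✗; k=3: TCC vs TCC ✓; k=4: TTCC vs TCCT ✗; k=5: CTTCC vs TCCTC ✗; k=6: ACTTCC vs TCCTCC ✗.
Only k = 3 is perfect, so the longest perfect 3' overlap is 3.

Longest perfect overlap: 3 complementary base pairs; significant dimer risk (threshold 3).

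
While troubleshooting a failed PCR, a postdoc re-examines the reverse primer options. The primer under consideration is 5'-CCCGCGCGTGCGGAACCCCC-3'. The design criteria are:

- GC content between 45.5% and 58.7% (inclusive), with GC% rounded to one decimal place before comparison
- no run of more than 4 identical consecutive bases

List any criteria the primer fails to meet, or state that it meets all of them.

Fails: GC content, homopolymer run.

Base counts: A=2, T=1, G=6, C=11 (length 20).
GC content: GC 17/20 = 85.0%, outside 45.5–58.7% ✗
homopolymer run: longest run = 5, exceeds 4 ✗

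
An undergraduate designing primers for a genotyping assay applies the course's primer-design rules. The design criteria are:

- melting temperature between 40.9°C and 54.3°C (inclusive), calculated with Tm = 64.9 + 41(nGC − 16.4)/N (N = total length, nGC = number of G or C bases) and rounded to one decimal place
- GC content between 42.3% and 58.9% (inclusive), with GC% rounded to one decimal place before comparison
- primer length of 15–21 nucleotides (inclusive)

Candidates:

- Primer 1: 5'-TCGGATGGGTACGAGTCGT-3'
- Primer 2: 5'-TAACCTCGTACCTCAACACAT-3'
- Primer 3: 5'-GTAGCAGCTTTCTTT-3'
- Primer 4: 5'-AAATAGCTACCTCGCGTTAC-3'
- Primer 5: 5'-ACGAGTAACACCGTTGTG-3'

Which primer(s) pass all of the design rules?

Primer 1, Primer 2, Primer 4 and Primer 5.

Primer 1 (19 nt, A=3 T=5 G=8 C=3): Tm = 64.9 + 41·(11 − 16.4)/19 = 53.2°C ✓; GC 11/19 = 57.9% ✓; length 19 ✓ — passes.
Primer 2 (21 nt, A=7 T=5 G=1 C=8): Tm = 64.9 + 41·(9 − 16.4)/21 = 50.5°C ✓; GC 9/21 = 42.9% ✓; length 21 ✓ — passes.
Primer 3 (15 nt, A=2 T=7 G=3 C=3): Tm = 64.9 + 41·(6 − 16.4)/15 = 36.5°C, outside 40.9–54.3°C ✗; GC 6/15 = 40.0%, outside 42.3–58.9% ✗; length 15 ✓ — fails.
Primer 4 (20 nt, A=6 T=5 G=3 C=6): Tm = 64.9 + 41·(9 − 16.4)/20 = 49.7°C ✓; GC 9/20 = 45.0% ✓; length 20 ✓ — passes.
Primer 5 (18 nt, A=5 T=4 G=5 C=4): Tm = 64.9 + 41·(9 − 16.4)/18 = 48.0°C ✓; GC 9/18 = 50.0% ✓; length 18 ✓ — passes.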